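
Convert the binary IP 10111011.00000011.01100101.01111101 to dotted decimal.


10111011 = 187
00000011 = 3
01100101 = 101
01111101 = 125
IP: 187.3.101.125


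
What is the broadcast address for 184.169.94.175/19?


Network: 184.169.64.0/19
Host bits = 13
Set all host bits to 1:
Broadcast: 184.169.95.255


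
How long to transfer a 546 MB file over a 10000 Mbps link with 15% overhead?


Effective throughput = 10000 * (1 - 15/100) = 8500 Mbps
File size in Mb = 546 * 8 = 4368 Mb
Time = 4368 / 8500
Time = 0.5139 seconds


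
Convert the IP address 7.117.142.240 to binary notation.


7 = 00000111
117 = 01110101
142 = 10001110
240 = 11110000
Binary: 00000111.01110101.10001110.11110000


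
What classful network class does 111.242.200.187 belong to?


First octet: 111
Binary: 01101111
0xxxxxxx -> Class A (1-126)
Class A, default mask 255.0.0.0 (/8)


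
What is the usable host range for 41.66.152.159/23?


Network: 41.66.152.0
Broadcast: 41.66.153.255
First usable = network + 1
Last usable = broadcast - 1
Range: 41.66.152.1 to 41.66.153.254


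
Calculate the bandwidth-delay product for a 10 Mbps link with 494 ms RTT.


BDP = bandwidth * RTT
= 10 Mbps * 494 ms
= 10 * 1e6 * 494 / 1000 bits
= 4940000 bits
= 617500 bytes
= 603.0273 KB
BDP = 4940000 bits (617500 bytes)


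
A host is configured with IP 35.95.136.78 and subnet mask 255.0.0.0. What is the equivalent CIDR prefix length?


Binary: 11111111.00000000.00000000.00000000
Count leading 1s
Prefix: /8


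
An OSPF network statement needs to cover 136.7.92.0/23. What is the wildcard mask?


Subnet mask: 255.255.254.0
Wildcard = 255.255.255.255 - subnet mask
255 - 255 = 0
255 - 255 = 0
255 - 254 = 1
255 - 0 = 255
Wildcard: 0.0.1.255


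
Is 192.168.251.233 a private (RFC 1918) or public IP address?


RFC 1918 private ranges:
  10.0.0.0/8 (10.0.0.0 - 10.255.255.255)
  172.16.0.0/12 (172.16.0.0 - 172.31.255.255)
  192.168.0.0/16 (192.168.0.0 - 192.168.255.255)
Private (in 192.168.0.0/16)


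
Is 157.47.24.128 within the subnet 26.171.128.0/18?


Subnet network: 26.171.128.0
Test IP AND mask: 157.47.0.0
No, 157.47.24.128 is not in 26.171.128.0/18


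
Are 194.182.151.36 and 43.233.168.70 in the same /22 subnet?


Mask: 255.255.252.0
194.182.151.36 AND mask = 194.182.148.0
43.233.168.70 AND mask = 43.233.168.0
No, different subnets (194.182.148.0 vs 43.233.168.0)


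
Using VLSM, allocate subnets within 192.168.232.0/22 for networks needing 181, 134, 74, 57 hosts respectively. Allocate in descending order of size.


181 hosts -> /24 (254 usable): 192.168.232.0/24
134 hosts -> /24 (254 usable): 192.168.233.0/24
74 hosts -> /25 (126 usable): 192.168.234.0/25
57 hosts -> /26 (62 usable): 192.168.234.128/26
Allocation: 192.168.232.0/24 (181 hosts, 254 usable); 192.168.233.0/24 (134 hosts, 254 usable); 192.168.234.0/25 (74 hosts, 126 usable); 192.168.234.128/26 (57 hosts, 62 usable)


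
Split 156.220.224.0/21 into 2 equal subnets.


New prefix = 21 + 1 = 22
Each subnet has 1024 addresses
  156.220.224.0/22
  156.220.228.0/22
Subnets: 156.220.224.0/22, 156.220.228.0/22


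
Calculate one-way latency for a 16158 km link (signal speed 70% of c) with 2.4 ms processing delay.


Speed = 0.7 * 3e5 km/s = 210000 km/s
Propagation delay = 16158 / 210000 = 0.0769 s = 76.9429 ms
Processing delay = 2.4 ms
Total one-way latency = 79.3429 ms


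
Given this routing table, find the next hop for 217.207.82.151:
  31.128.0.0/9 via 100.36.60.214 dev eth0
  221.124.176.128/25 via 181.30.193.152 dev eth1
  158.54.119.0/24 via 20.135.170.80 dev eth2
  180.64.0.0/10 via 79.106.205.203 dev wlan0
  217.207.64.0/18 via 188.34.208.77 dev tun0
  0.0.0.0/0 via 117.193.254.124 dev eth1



Longest prefix match for 217.207.82.151:
  /9 31.128.0.0: no
  /25 221.124.176.128: no
  /24 158.54.119.0: no
  /10 180.64.0.0: no
  /18 217.207.64.0: MATCH
  /0 0.0.0.0: MATCH
Selected: next-hop 188.34.208.77 via tun0 (matched /18)


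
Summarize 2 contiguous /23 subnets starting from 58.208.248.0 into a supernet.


Original prefix: /23
Number of subnets: 2 = 2^1
New prefix = 23 - 1 = 22
Supernet: 58.208.248.0/22


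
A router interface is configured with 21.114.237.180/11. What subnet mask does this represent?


/11 means 11 network bits, 21 host bits
Binary: 11111111111000000000000000000000
Mask: 255.224.0.0


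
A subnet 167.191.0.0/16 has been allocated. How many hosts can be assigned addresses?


Host bits = 32 - 16 = 16
Total addresses = 2^16 = 65536
Usable = total - 2 (network and broadcast)
Usable hosts: 65534


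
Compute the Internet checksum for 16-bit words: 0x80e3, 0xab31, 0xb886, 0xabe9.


Sum all words (with carry folding):
+ 0x80e3 = 0x80e3
+ 0xab31 = 0x2c15
+ 0xb886 = 0xe49b
+ 0xabe9 = 0x9085
One's complement: ~0x9085
Checksum = 0x6f7a


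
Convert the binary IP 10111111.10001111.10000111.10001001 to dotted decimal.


10111111 = 191
10001111 = 143
10000111 = 135
10001001 = 137
IP: 191.143.135.137


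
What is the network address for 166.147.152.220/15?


IP:   10100110.10010011.10011000.11011100
Mask: 11111111.11111110.00000000.00000000
AND operation:
Net:  10100110.10010010.00000000.00000000
Network: 166.146.0.0/15


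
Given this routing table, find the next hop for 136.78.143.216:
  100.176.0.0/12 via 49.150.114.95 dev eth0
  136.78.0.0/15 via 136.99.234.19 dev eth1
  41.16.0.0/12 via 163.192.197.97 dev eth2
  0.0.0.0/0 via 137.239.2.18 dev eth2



Longest prefix match for 136.78.143.216:
  /12 100.176.0.0: no
  /15 136.78.0.0: MATCH
  /12 41.16.0.0: no
  /0 0.0.0.0: MATCH
Selected: next-hop 136.99.234.19 via eth1 (matched /15)


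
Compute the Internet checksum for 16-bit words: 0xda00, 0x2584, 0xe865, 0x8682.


Sum all words (with carry folding):
+ 0xda00 = 0xda00
+ 0x2584 = 0xff84
+ 0xe865 = 0xe7ea
+ 0x8682 = 0x6e6d
One's complement: ~0x6e6d
Checksum = 0x9192


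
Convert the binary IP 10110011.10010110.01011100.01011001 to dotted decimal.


10110011 = 179
10010110 = 150
01011100 = 92
01011001 = 89
IP: 179.150.92.89


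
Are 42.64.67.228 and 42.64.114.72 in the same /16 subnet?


Mask: 255.255.0.0
42.64.67.228 AND mask = 42.64.0.0
42.64.114.72 AND mask = 42.64.0.0
Yes, same subnet (42.64.0.0)


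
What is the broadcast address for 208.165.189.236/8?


Network: 208.0.0.0/8
Host bits = 24
Set all host bits to 1:
Broadcast: 208.255.255.255


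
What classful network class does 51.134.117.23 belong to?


First octet: 51
Binary: 00110011
0xxxxxxx -> Class A (1-126)
Class A, default mask 255.0.0.0 (/8)


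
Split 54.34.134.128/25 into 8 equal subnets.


New prefix = 25 + 3 = 28
Each subnet has 16 addresses
  54.34.134.128/28
  54.34.134.144/28
  54.34.134.160/28
  54.34.134.176/28
  54.34.134.192/28
  54.34.134.208/28
  54.34.134.224/28
  54.34.134.240/28
Subnets: 54.34.134.128/28, 54.34.134.144/28, 54.34.134.160/28, 54.34.134.176/28, 54.34.134.192/28, 54.34.134.208/28, 54.34.134.224/28, 54.34.134.240/28


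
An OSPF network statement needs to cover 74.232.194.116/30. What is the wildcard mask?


Subnet mask: 255.255.255.252
Wildcard = 255.255.255.255 - subnet mask
255 - 255 = 0
255 - 255 = 0
255 - 255 = 0
255 - 252 = 3
Wildcard: 0.0.0.3


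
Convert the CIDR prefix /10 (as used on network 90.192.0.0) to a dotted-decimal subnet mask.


/10 means 10 network bits, 22 host bits
Binary: 11111111110000000000000000000000
Mask: 255.192.0.0


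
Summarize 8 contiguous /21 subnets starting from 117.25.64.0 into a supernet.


Original prefix: /21
Number of subnets: 8 = 2^3
New prefix = 21 - 3 = 18
Supernet: 117.25.64.0/18


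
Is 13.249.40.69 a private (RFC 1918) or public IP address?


RFC 1918 private ranges:
  10.0.0.0/8 (10.0.0.0 - 10.255.255.255)
  172.16.0.0/12 (172.16.0.0 - 172.31.255.255)
  192.168.0.0/16 (192.168.0.0 - 192.168.255.255)
Public (not in any RFC 1918 range)


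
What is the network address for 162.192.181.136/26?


IP:   10100010.11000000.10110101.10001000
Mask: 11111111.11111111.11111111.11000000
AND operation:
Net:  10100010.11000000.10110101.10000000
Network: 162.192.181.128/26


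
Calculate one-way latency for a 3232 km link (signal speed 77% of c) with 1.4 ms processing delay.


Speed = 0.77 * 3e5 km/s = 231000 km/s
Propagation delay = 3232 / 231000 = 0.014 s = 13.9913 ms
Processing delay = 1.4 ms
Total one-way latency = 15.3913 ms


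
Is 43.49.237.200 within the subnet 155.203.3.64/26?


Subnet network: 155.203.3.64
Test IP AND mask: 43.49.237.192
No, 43.49.237.200 is not in 155.203.3.64/26


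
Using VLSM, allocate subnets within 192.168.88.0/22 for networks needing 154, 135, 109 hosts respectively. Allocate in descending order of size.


154 hosts -> /24 (254 usable): 192.168.88.0/24
135 hosts -> /24 (254 usable): 192.168.89.0/24
109 hosts -> /25 (126 usable): 192.168.90.0/25
Allocation: 192.168.88.0/24 (154 hosts, 254 usable); 192.168.89.0/24 (135 hosts, 254 usable); 192.168.90.0/25 (109 hosts, 126 usable)


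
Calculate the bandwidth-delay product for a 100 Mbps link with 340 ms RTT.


BDP = bandwidth * RTT
= 100 Mbps * 340 ms
= 100 * 1e6 * 340 / 1000 bits
= 34000000 bits
= 4250000 bytes
= 4150.3906 KB
BDP = 34000000 bits (4250000 bytes)


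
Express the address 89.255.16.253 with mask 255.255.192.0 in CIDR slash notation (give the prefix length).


Binary: 11111111.11111111.11000000.00000000
Count leading 1s
Prefix: /18


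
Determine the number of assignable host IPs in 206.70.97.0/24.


Host bits = 32 - 24 = 8
Total addresses = 2^8 = 256
Usable = total - 2 (network and broadcast)
Usable hosts: 254


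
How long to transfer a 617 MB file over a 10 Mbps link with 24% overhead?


Effective throughput = 10 * (1 - 24/100) = 7.6 Mbps
File size in Mb = 617 * 8 = 4936 Mb
Time = 4936 / 7.6
Time = 649.4737 seconds


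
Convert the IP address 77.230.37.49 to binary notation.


77 = 01001101
230 = 11100110
37 = 00100101
49 = 00110001
Binary: 01001101.11100110.00100101.00110001


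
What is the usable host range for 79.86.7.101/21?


Network: 79.86.0.0
Broadcast: 79.86.7.255
First usable = network + 1
Last usable = broadcast - 1
Range: 79.86.0.1 to 79.86.7.254


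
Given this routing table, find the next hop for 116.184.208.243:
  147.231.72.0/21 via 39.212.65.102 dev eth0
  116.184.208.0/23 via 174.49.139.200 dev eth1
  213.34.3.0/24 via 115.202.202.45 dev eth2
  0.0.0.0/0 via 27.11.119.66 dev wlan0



Longest prefix match for 116.184.208.243:
  /21 147.231.72.0: no
  /23 116.184.208.0: MATCH
  /24 213.34.3.0: no
  /0 0.0.0.0: MATCH
Selected: next-hop 174.49.139.200 via eth1 (matched /23)


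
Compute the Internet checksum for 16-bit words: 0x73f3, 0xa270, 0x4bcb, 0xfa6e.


Sum all words (with carry folding):
+ 0x73f3 = 0x73f3
+ 0xa270 = 0x1664
+ 0x4bcb = 0x622f
+ 0xfa6e = 0x5c9e
One's complement: ~0x5c9e
Checksum = 0xa361


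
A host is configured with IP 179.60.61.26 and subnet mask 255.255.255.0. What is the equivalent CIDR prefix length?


Binary: 11111111.11111111.11111111.00000000
Count leading 1s
Prefix: /24


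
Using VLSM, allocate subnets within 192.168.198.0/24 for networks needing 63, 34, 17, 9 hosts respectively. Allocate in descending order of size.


63 hosts -> /25 (126 usable): 192.168.198.0/25
34 hosts -> /26 (62 usable): 192.168.198.128/26
17 hosts -> /27 (30 usable): 192.168.198.192/27
9 hosts -> /28 (14 usable): 192.168.198.224/28
Allocation: 192.168.198.0/25 (63 hosts, 126 usable); 192.168.198.128/26 (34 hosts, 62 usable); 192.168.198.192/27 (17 hosts, 30 usable); 192.168.198.224/28 (9 hosts, 14 usable)


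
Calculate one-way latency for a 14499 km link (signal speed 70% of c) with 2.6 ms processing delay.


Speed = 0.7 * 3e5 km/s = 210000 km/s
Propagation delay = 14499 / 210000 = 0.069 s = 69.0429 ms
Processing delay = 2.6 ms
Total one-way latency = 71.6429 ms


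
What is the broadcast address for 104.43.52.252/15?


Network: 104.42.0.0/15
Host bits = 17
Set all host bits to 1:
Broadcast: 104.43.255.255


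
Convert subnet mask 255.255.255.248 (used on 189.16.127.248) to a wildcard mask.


Subnet mask: 255.255.255.248
Wildcard = 255.255.255.255 - subnet mask
255 - 255 = 0
255 - 255 = 0
255 - 255 = 0
255 - 248 = 7
Wildcard: 0.0.0.7


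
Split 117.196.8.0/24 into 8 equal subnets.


New prefix = 24 + 3 = 27
Each subnet has 32 addresses
  117.196.8.0/27
  117.196.8.32/27
  117.196.8.64/27
  117.196.8.96/27
  117.196.8.128/27
  117.196.8.160/27
  117.196.8.192/27
  117.196.8.224/27
Subnets: 117.196.8.0/27, 117.196.8.32/27, 117.196.8.64/27, 117.196.8.96/27, 117.196.8.128/27, 117.196.8.160/27, 117.196.8.192/27, 117.196.8.224/27


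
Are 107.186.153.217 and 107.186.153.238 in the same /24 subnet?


Mask: 255.255.255.0
107.186.153.217 AND mask = 107.186.153.0
107.186.153.238 AND mask = 107.186.153.0
Yes, same subnet (107.186.153.0)


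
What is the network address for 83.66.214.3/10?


IP:   01010011.01000010.11010110.00000011
Mask: 11111111.11000000.00000000.00000000
AND operation:
Net:  01010011.01000000.00000000.00000000
Network: 83.64.0.0/10


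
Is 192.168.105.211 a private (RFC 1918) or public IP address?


RFC 1918 private ranges:
  10.0.0.0/8 (10.0.0.0 - 10.255.255.255)
  172.16.0.0/12 (172.16.0.0 - 172.31.255.255)
  192.168.0.0/16 (192.168.0.0 - 192.168.255.255)
Private (in 192.168.0.0/16)


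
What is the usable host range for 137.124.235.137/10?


Network: 137.64.0.0
Broadcast: 137.127.255.255
First usable = network + 1
Last usable = broadcast - 1
Range: 137.64.0.1 to 137.127.255.254


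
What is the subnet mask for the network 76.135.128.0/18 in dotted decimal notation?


/18 means 18 network bits, 14 host bits
Binary: 11111111111111111100000000000000
Mask: 255.255.192.0


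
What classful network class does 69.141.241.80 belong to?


First octet: 69
Binary: 01000101
0xxxxxxx -> Class A (1-126)
Class A, default mask 255.0.0.0 (/8)


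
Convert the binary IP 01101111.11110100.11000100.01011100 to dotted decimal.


01101111 = 111
11110100 = 244
11000100 = 196
01011100 = 92
IP: 111.244.196.92


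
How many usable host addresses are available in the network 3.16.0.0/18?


Host bits = 32 - 18 = 14
Total addresses = 2^14 = 16384
Usable = total - 2 (network and broadcast)
Usable hosts: 16382


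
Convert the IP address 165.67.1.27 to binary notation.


165 = 10100101
67 = 01000011
1 = 00000001
27 = 00011011
Binary: 10100101.01000011.00000001.00011011


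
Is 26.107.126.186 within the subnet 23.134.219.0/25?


Subnet network: 23.134.219.0
Test IP AND mask: 26.107.126.128
No, 26.107.126.186 is not in 23.134.219.0/25


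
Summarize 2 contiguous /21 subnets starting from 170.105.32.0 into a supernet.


Original prefix: /21
Number of subnets: 2 = 2^1
New prefix = 21 - 1 = 20
Supernet: 170.105.32.0/20


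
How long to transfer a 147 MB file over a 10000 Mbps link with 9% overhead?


Effective throughput = 10000 * (1 - 9/100) = 9100 Mbps
File size in Mb = 147 * 8 = 1176 Mb
Time = 1176 / 9100
Time = 0.1292 seconds


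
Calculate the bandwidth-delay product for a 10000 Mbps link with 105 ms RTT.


BDP = bandwidth * RTT
= 10000 Mbps * 105 ms
= 10000 * 1e6 * 105 / 1000 bits
= 1050000000 bits
= 131250000 bytes
= 128173.8281 KB
BDP = 1050000000 bits (131250000 bytes)


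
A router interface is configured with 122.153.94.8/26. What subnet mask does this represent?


/26 means 26 network bits, 6 host bits
Binary: 11111111111111111111111111000000
Mask: 255.255.255.192


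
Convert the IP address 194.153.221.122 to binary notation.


194 = 11000010
153 = 10011001
221 = 11011101
122 = 01111010
Binary: 11000010.10011001.11011101.01111010


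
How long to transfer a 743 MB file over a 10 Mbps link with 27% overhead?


Effective throughput = 10 * (1 - 27/100) = 7.3 Mbps
File size in Mb = 743 * 8 = 5944 Mb
Time = 5944 / 7.3
Time = 814.2466 seconds


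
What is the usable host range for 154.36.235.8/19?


Network: 154.36.224.0
Broadcast: 154.36.255.255
First usable = network + 1
Last usable = broadcast - 1
Range: 154.36.224.1 to 154.36.255.254


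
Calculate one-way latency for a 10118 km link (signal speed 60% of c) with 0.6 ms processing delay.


Speed = 0.6 * 3e5 km/s = 180000 km/s
Propagation delay = 10118 / 180000 = 0.0562 s = 56.2111 ms
Processing delay = 0.6 ms
Total one-way latency = 56.8111 ms


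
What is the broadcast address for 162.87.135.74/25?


Network: 162.87.135.0/25
Host bits = 7
Set all host bits to 1:
Broadcast: 162.87.135.127


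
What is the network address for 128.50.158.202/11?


IP:   10000000.00110010.10011110.11001010
Mask: 11111111.11100000.00000000.00000000
AND operation:
Net:  10000000.00100000.00000000.00000000
Network: 128.32.0.0/11


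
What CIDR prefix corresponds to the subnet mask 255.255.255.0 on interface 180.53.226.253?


Binary: 11111111.11111111.11111111.00000000
Count leading 1s
Prefix: /24


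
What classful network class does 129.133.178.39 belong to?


First octet: 129
Binary: 10000001
10xxxxxx -> Class B (128-191)
Class B, default mask 255.255.0.0 (/16)


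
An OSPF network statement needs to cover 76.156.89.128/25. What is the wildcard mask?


Subnet mask: 255.255.255.128
Wildcard = 255.255.255.255 - subnet mask
255 - 255 = 0
255 - 255 = 0
255 - 255 = 0
255 - 128 = 127
Wildcard: 0.0.0.127


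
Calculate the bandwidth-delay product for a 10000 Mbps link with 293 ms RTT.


BDP = bandwidth * RTT
= 10000 Mbps * 293 ms
= 10000 * 1e6 * 293 / 1000 bits
= 2930000000 bits
= 366250000 bytes
= 357666.0156 KB
BDP = 2930000000 bits (366250000 bytes)


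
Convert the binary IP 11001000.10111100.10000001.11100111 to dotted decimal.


11001000 = 200
10111100 = 188
10000001 = 129
11100111 = 231
IP: 200.188.129.231


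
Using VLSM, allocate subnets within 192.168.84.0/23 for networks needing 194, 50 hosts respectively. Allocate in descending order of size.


194 hosts -> /24 (254 usable): 192.168.84.0/24
50 hosts -> /26 (62 usable): 192.168.85.0/26
Allocation: 192.168.84.0/24 (194 hosts, 254 usable); 192.168.85.0/26 (50 hosts, 62 usable)


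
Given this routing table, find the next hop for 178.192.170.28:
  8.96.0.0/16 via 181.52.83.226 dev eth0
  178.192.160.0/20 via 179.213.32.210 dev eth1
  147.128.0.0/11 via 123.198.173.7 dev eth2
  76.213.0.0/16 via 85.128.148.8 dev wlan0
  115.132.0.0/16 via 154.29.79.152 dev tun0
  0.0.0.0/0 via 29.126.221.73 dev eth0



Longest prefix match for 178.192.170.28:
  /16 8.96.0.0: no
  /20 178.192.160.0: MATCH
  /11 147.128.0.0: no
  /16 76.213.0.0: no
  /16 115.132.0.0: no
  /0 0.0.0.0: MATCH
Selected: next-hop 179.213.32.210 via eth1 (matched /20)


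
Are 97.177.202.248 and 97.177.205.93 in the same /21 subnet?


Mask: 255.255.248.0
97.177.202.248 AND mask = 97.177.200.0
97.177.205.93 AND mask = 97.177.200.0
Yes, same subnet (97.177.200.0)


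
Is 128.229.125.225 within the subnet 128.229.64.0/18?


Subnet network: 128.229.64.0
Test IP AND mask: 128.229.64.0
Yes, 128.229.125.225 is in 128.229.64.0/18


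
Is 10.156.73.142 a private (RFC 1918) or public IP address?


RFC 1918 private ranges:
  10.0.0.0/8 (10.0.0.0 - 10.255.255.255)
  172.16.0.0/12 (172.16.0.0 - 172.31.255.255)
  192.168.0.0/16 (192.168.0.0 - 192.168.255.255)
Private (in 10.0.0.0/8)


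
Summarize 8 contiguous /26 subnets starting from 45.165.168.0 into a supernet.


Original prefix: /26
Number of subnets: 8 = 2^3
New prefix = 26 - 3 = 23
Supernet: 45.165.168.0/23


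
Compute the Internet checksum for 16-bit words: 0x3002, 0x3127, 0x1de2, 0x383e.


Sum all words (with carry folding):
+ 0x3002 = 0x3002
+ 0x3127 = 0x6129
+ 0x1de2 = 0x7f0b
+ 0x383e = 0xb749
One's complement: ~0xb749
Checksum = 0x48b6


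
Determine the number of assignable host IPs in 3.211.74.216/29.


Host bits = 32 - 29 = 3
Total addresses = 2^3 = 8
Usable = total - 2 (network and broadcast)
Usable hosts: 6


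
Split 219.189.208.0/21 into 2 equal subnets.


New prefix = 21 + 1 = 22
Each subnet has 1024 addresses
  219.189.208.0/22
  219.189.212.0/22
Subnets: 219.189.208.0/22, 219.189.212.0/22


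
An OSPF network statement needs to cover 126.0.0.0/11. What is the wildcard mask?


Subnet mask: 255.224.0.0
Wildcard = 255.255.255.255 - subnet mask
255 - 255 = 0
255 - 224 = 31
255 - 0 = 255
255 - 0 = 255
Wildcard: 0.31.255.255


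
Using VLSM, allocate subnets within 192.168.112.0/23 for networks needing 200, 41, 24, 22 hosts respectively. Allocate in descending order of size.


200 hosts -> /24 (254 usable): 192.168.112.0/24
41 hosts -> /26 (62 usable): 192.168.113.0/26
24 hosts -> /27 (30 usable): 192.168.113.64/27
22 hosts -> /27 (30 usable): 192.168.113.96/27
Allocation: 192.168.112.0/24 (200 hosts, 254 usable); 192.168.113.0/26 (41 hosts, 62 usable); 192.168.113.64/27 (24 hosts, 30 usable); 192.168.113.96/27 (22 hosts, 30 usable)


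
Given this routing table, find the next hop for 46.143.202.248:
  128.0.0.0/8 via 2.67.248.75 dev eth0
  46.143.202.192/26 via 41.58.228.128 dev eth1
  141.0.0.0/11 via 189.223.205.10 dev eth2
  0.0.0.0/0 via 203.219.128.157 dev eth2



Longest prefix match for 46.143.202.248:
  /8 128.0.0.0: no
  /26 46.143.202.192: MATCH
  /11 141.0.0.0: no
  /0 0.0.0.0: MATCH
Selected: next-hop 41.58.228.128 via eth1 (matched /26)


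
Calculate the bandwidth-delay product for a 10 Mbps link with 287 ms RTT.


BDP = bandwidth * RTT
= 10 Mbps * 287 ms
= 10 * 1e6 * 287 / 1000 bits
= 2870000 bits
= 358750 bytes
= 350.3418 KB
BDP = 2870000 bits (358750 bytes)


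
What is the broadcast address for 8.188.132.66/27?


Network: 8.188.132.64/27
Host bits = 5
Set all host bits to 1:
Broadcast: 8.188.132.95


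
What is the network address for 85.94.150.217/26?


IP:   01010101.01011110.10010110.11011001
Mask: 11111111.11111111.11111111.11000000
AND operation:
Net:  01010101.01011110.10010110.11000000
Network: 85.94.150.192/26


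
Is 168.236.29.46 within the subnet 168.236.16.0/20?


Subnet network: 168.236.16.0
Test IP AND mask: 168.236.16.0
Yes, 168.236.29.46 is in 168.236.16.0/20


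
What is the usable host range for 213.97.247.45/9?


Network: 213.0.0.0
Broadcast: 213.127.255.255
First usable = network + 1
Last usable = broadcast - 1
Range: 213.0.0.1 to 213.127.255.254


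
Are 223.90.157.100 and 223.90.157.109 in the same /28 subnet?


Mask: 255.255.255.240
223.90.157.100 AND mask = 223.90.157.96
223.90.157.109 AND mask = 223.90.157.96
Yes, same subnet (223.90.157.96)


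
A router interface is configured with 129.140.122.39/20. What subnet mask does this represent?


/20 means 20 network bits, 12 host bits
Binary: 11111111111111111111000000000000
Mask: 255.255.240.0


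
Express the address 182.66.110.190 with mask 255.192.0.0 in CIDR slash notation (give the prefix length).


Binary: 11111111.11000000.00000000.00000000
Count leading 1s
Prefix: /10


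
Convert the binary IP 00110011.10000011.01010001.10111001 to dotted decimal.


00110011 = 51
10000011 = 131
01010001 = 81
10111001 = 185
IP: 51.131.81.185


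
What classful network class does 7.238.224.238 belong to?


First octet: 7
Binary: 00000111
0xxxxxxx -> Class A (1-126)
Class A, default mask 255.0.0.0 (/8)


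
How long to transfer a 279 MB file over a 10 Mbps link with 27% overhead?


Effective throughput = 10 * (1 - 27/100) = 7.3 Mbps
File size in Mb = 279 * 8 = 2232 Mb
Time = 2232 / 7.3
Time = 305.7534 seconds


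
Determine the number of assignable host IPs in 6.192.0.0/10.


Host bits = 32 - 10 = 22
Total addresses = 2^22 = 4194304
Usable = total - 2 (network and broadcast)
Usable hosts: 4194302


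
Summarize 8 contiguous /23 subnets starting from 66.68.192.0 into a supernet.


Original prefix: /23
Number of subnets: 8 = 2^3
New prefix = 23 - 3 = 20
Supernet: 66.68.192.0/20


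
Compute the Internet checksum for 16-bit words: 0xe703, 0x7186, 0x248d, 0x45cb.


Sum all words (with carry folding):
+ 0xe703 = 0xe703
+ 0x7186 = 0x588a
+ 0x248d = 0x7d17
+ 0x45cb = 0xc2e2
One's complement: ~0xc2e2
Checksum = 0x3d1d


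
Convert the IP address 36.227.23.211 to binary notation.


36 = 00100100
227 = 11100011
23 = 00010111
211 = 11010011
Binary: 00100100.11100011.00010111.11010011


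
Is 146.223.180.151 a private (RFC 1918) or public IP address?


RFC 1918 private ranges:
  10.0.0.0/8 (10.0.0.0 - 10.255.255.255)
  172.16.0.0/12 (172.16.0.0 - 172.31.255.255)
  192.168.0.0/16 (192.168.0.0 - 192.168.255.255)
Public (not in any RFC 1918 range)


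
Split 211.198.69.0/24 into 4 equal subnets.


New prefix = 24 + 2 = 26
Each subnet has 64 addresses
  211.198.69.0/26
  211.198.69.64/26
  211.198.69.128/26
  211.198.69.192/26
Subnets: 211.198.69.0/26, 211.198.69.64/26, 211.198.69.128/26, 211.198.69.192/26


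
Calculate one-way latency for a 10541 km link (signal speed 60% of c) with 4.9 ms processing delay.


Speed = 0.6 * 3e5 km/s = 180000 km/s
Propagation delay = 10541 / 180000 = 0.0586 s = 58.5611 ms
Processing delay = 4.9 ms
Total one-way latency = 63.4611 ms


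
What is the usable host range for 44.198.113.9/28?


Network: 44.198.113.0
Broadcast: 44.198.113.15
First usable = network + 1
Last usable = broadcast - 1
Range: 44.198.113.1 to 44.198.113.14


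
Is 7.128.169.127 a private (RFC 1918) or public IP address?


RFC 1918 private ranges:
  10.0.0.0/8 (10.0.0.0 - 10.255.255.255)
  172.16.0.0/12 (172.16.0.0 - 172.31.255.255)
  192.168.0.0/16 (192.168.0.0 - 192.168.255.255)
Public (not in any RFC 1918 range)


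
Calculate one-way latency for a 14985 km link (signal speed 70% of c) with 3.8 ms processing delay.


Speed = 0.7 * 3e5 km/s = 210000 km/s
Propagation delay = 14985 / 210000 = 0.0714 s = 71.3571 ms
Processing delay = 3.8 ms
Total one-way latency = 75.1571 ms


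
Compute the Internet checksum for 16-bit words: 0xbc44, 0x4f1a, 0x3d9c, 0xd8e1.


Sum all words (with carry folding):
+ 0xbc44 = 0xbc44
+ 0x4f1a = 0x0b5f
+ 0x3d9c = 0x48fb
+ 0xd8e1 = 0x21dd
One's complement: ~0x21dd
Checksum = 0xde22


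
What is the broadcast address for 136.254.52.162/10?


Network: 136.192.0.0/10
Host bits = 22
Set all host bits to 1:
Broadcast: 136.255.255.255


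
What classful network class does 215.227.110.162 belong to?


First octet: 215
Binary: 11010111
110xxxxx -> Class C (192-223)
Class C, default mask 255.255.255.0 (/24)


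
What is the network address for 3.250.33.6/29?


IP:   00000011.11111010.00100001.00000110
Mask: 11111111.11111111.11111111.11111000
AND operation:
Net:  00000011.11111010.00100001.00000000
Network: 3.250.33.0/29


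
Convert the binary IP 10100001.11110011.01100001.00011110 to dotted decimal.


10100001 = 161
11110011 = 243
01100001 = 97
00011110 = 30
IP: 161.243.97.30


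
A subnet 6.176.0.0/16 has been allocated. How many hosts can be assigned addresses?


Host bits = 32 - 16 = 16
Total addresses = 2^16 = 65536
Usable = total - 2 (network and broadcast)
Usable hosts: 65534


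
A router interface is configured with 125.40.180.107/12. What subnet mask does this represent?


/12 means 12 network bits, 20 host bits
Binary: 11111111111100000000000000000000
Mask: 255.240.0.0


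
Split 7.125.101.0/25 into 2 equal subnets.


New prefix = 25 + 1 = 26
Each subnet has 64 addresses
  7.125.101.0/26
  7.125.101.64/26
Subnets: 7.125.101.0/26, 7.125.101.64/26


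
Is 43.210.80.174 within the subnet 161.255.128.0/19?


Subnet network: 161.255.128.0
Test IP AND mask: 43.210.64.0
No, 43.210.80.174 is not in 161.255.128.0/19


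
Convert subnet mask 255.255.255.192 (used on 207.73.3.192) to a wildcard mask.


Subnet mask: 255.255.255.192
Wildcard = 255.255.255.255 - subnet mask
255 - 255 = 0
255 - 255 = 0
255 - 255 = 0
255 - 192 = 63
Wildcard: 0.0.0.63


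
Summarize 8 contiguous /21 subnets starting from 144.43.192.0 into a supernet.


Original prefix: /21
Number of subnets: 8 = 2^3
New prefix = 21 - 3 = 18
Supernet: 144.43.192.0/18


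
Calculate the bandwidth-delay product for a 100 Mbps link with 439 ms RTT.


BDP = bandwidth * RTT
= 100 Mbps * 439 ms
= 100 * 1e6 * 439 / 1000 bits
= 43900000 bits
= 5487500 bytes
= 5358.8867 KB
BDP = 43900000 bits (5487500 bytes)


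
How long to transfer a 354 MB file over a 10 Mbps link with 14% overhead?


Effective throughput = 10 * (1 - 14/100) = 8.6 Mbps
File size in Mb = 354 * 8 = 2832 Mb
Time = 2832 / 8.6
Time = 329.3023 seconds


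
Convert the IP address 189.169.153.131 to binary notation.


189 = 10111101
169 = 10101001
153 = 10011001
131 = 10000011
Binary: 10111101.10101001.10011001.10000011


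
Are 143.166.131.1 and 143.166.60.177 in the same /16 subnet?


Mask: 255.255.0.0
143.166.131.1 AND mask = 143.166.0.0
143.166.60.177 AND mask = 143.166.0.0
Yes, same subnet (143.166.0.0)


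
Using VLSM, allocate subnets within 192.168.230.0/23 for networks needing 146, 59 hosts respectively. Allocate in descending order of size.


146 hosts -> /24 (254 usable): 192.168.230.0/24
59 hosts -> /26 (62 usable): 192.168.231.0/26
Allocation: 192.168.230.0/24 (146 hosts, 254 usable); 192.168.231.0/26 (59 hosts, 62 usable)


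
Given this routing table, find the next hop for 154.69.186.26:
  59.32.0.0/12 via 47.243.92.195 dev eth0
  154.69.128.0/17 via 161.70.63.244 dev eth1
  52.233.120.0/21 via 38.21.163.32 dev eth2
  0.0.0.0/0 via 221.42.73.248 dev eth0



Longest prefix match for 154.69.186.26:
  /12 59.32.0.0: no
  /17 154.69.128.0: MATCH
  /21 52.233.120.0: no
  /0 0.0.0.0: MATCH
Selected: next-hop 161.70.63.244 via eth1 (matched /17)


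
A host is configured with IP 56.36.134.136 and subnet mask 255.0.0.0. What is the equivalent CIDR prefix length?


Binary: 11111111.00000000.00000000.00000000
Count leading 1s
Prefix: /8


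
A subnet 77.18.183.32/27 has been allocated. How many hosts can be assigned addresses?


Host bits = 32 - 27 = 5
Total addresses = 2^5 = 32
Usable = total - 2 (network and broadcast)
Usable hosts: 30


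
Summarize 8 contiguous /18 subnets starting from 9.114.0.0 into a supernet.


Original prefix: /18
Number of subnets: 8 = 2^3
New prefix = 18 - 3 = 15
Supernet: 9.114.0.0/15


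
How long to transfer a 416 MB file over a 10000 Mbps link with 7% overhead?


Effective throughput = 10000 * (1 - 7/100) = 9300 Mbps
File size in Mb = 416 * 8 = 3328 Mb
Time = 3328 / 9300
Time = 0.3578 seconds


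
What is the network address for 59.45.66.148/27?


IP:   00111011.00101101.01000010.10010100
Mask: 11111111.11111111.11111111.11100000
AND operation:
Net:  00111011.00101101.01000010.10000000
Network: 59.45.66.128/27


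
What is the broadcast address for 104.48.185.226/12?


Network: 104.48.0.0/12
Host bits = 20
Set all host bits to 1:
Broadcast: 104.63.255.255


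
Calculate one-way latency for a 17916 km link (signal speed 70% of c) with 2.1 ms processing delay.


Speed = 0.7 * 3e5 km/s = 210000 km/s
Propagation delay = 17916 / 210000 = 0.0853 s = 85.3143 ms
Processing delay = 2.1 ms
Total one-way latency = 87.4143 ms


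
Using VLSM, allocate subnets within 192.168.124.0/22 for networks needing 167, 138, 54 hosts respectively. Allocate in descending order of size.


167 hosts -> /24 (254 usable): 192.168.124.0/24
138 hosts -> /24 (254 usable): 192.168.125.0/24
54 hosts -> /26 (62 usable): 192.168.126.0/26
Allocation: 192.168.124.0/24 (167 hosts, 254 usable); 192.168.125.0/24 (138 hosts, 254 usable); 192.168.126.0/26 (54 hosts, 62 usable)


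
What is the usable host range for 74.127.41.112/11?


Network: 74.96.0.0
Broadcast: 74.127.255.255
First usable = network + 1
Last usable = broadcast - 1
Range: 74.96.0.1 to 74.127.255.254


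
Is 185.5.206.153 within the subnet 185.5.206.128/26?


Subnet network: 185.5.206.128
Test IP AND mask: 185.5.206.128
Yes, 185.5.206.153 is in 185.5.206.128/26


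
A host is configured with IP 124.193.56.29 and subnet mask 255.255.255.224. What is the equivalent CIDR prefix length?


Binary: 11111111.11111111.11111111.11100000
Count leading 1s
Prefix: /27


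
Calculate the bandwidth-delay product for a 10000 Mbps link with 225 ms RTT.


BDP = bandwidth * RTT
= 10000 Mbps * 225 ms
= 10000 * 1e6 * 225 / 1000 bits
= 2250000000 bits
= 281250000 bytes
= 274658.2031 KB
BDP = 2250000000 bits (281250000 bytes)


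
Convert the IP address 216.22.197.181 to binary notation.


216 = 11011000
22 = 00010110
197 = 11000101
181 = 10110101
Binary: 11011000.00010110.11000101.10110101


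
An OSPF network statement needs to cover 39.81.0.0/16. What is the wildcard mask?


Subnet mask: 255.255.0.0
Wildcard = 255.255.255.255 - subnet mask
255 - 255 = 0
255 - 255 = 0
255 - 0 = 255
255 - 0 = 255
Wildcard: 0.0.255.255


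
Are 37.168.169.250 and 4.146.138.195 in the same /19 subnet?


Mask: 255.255.224.0
37.168.169.250 AND mask = 37.168.160.0
4.146.138.195 AND mask = 4.146.128.0
No, different subnets (37.168.160.0 vs 4.146.128.0)


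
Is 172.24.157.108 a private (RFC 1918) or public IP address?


RFC 1918 private ranges:
  10.0.0.0/8 (10.0.0.0 - 10.255.255.255)
  172.16.0.0/12 (172.16.0.0 - 172.31.255.255)
  192.168.0.0/16 (192.168.0.0 - 192.168.255.255)
Private (in 172.16.0.0/12)


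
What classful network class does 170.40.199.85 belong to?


First octet: 170
Binary: 10101010
10xxxxxx -> Class B (128-191)
Class B, default mask 255.255.0.0 (/16)


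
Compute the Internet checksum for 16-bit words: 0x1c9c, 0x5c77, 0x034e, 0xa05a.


Sum all words (with carry folding):
+ 0x1c9c = 0x1c9c
+ 0x5c77 = 0x7913
+ 0x034e = 0x7c61
+ 0xa05a = 0x1cbc
One's complement: ~0x1cbc
Checksum = 0xe343


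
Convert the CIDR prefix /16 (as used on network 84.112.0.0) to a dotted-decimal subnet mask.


/16 means 16 network bits, 16 host bits
Binary: 11111111111111110000000000000000
Mask: 255.255.0.0


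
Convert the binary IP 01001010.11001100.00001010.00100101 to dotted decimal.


01001010 = 74
11001100 = 204
00001010 = 10
00100101 = 37
IP: 74.204.10.37


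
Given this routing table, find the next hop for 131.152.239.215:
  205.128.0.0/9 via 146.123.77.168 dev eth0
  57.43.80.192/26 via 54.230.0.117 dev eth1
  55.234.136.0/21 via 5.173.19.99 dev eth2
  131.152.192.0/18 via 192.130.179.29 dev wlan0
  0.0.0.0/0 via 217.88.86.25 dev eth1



Longest prefix match for 131.152.239.215:
  /9 205.128.0.0: no
  /26 57.43.80.192: no
  /21 55.234.136.0: no
  /18 131.152.192.0: MATCH
  /0 0.0.0.0: MATCH
Selected: next-hop 192.130.179.29 via wlan0 (matched /18)


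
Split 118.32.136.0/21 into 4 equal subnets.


New prefix = 21 + 2 = 23
Each subnet has 512 addresses
  118.32.136.0/23
  118.32.138.0/23
  118.32.140.0/23
  118.32.142.0/23
Subnets: 118.32.136.0/23, 118.32.138.0/23, 118.32.140.0/23, 118.32.142.0/23


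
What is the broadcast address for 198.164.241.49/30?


Network: 198.164.241.48/30
Host bits = 2
Set all host bits to 1:
Broadcast: 198.164.241.51


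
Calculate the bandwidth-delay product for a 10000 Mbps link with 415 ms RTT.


BDP = bandwidth * RTT
= 10000 Mbps * 415 ms
= 10000 * 1e6 * 415 / 1000 bits
= 4150000000 bits
= 518750000 bytes
= 506591.7969 KB
BDP = 4150000000 bits (518750000 bytes)


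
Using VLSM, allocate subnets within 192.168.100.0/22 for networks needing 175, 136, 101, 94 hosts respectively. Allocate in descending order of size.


175 hosts -> /24 (254 usable): 192.168.100.0/24
136 hosts -> /24 (254 usable): 192.168.101.0/24
101 hosts -> /25 (126 usable): 192.168.102.0/25
94 hosts -> /25 (126 usable): 192.168.102.128/25
Allocation: 192.168.100.0/24 (175 hosts, 254 usable); 192.168.101.0/24 (136 hosts, 254 usable); 192.168.102.0/25 (101 hosts, 126 usable); 192.168.102.128/25 (94 hosts, 126 usable)


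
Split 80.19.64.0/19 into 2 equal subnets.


New prefix = 19 + 1 = 20
Each subnet has 4096 addresses
  80.19.64.0/20
  80.19.80.0/20
Subnets: 80.19.64.0/20, 80.19.80.0/20


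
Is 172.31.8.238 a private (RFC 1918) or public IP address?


RFC 1918 private ranges:
  10.0.0.0/8 (10.0.0.0 - 10.255.255.255)
  172.16.0.0/12 (172.16.0.0 - 172.31.255.255)
  192.168.0.0/16 (192.168.0.0 - 192.168.255.255)
Private (in 172.16.0.0/12)


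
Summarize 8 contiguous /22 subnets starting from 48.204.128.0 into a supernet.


Original prefix: /22
Number of subnets: 8 = 2^3
New prefix = 22 - 3 = 19
Supernet: 48.204.128.0/19


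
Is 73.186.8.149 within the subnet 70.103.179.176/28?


Subnet network: 70.103.179.176
Test IP AND mask: 73.186.8.144
No, 73.186.8.149 is not in 70.103.179.176/28


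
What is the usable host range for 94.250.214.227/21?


Network: 94.250.208.0
Broadcast: 94.250.215.255
First usable = network + 1
Last usable = broadcast - 1
Range: 94.250.208.1 to 94.250.215.254


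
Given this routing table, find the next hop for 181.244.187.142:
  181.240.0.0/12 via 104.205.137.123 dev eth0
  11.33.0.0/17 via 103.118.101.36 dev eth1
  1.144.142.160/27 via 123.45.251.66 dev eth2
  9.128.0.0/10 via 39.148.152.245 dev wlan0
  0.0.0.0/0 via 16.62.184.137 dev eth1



Longest prefix match for 181.244.187.142:
  /12 181.240.0.0: MATCH
  /17 11.33.0.0: no
  /27 1.144.142.160: no
  /10 9.128.0.0: no
  /0 0.0.0.0: MATCH
Selected: next-hop 104.205.137.123 via eth0 (matched /12)


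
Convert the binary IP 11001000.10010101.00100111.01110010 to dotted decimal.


11001000 = 200
10010101 = 149
00100111 = 39
01110010 = 114
IP: 200.149.39.114


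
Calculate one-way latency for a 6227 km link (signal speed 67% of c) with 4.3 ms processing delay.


Speed = 0.67 * 3e5 km/s = 201000 km/s
Propagation delay = 6227 / 201000 = 0.031 s = 30.9801 ms
Processing delay = 4.3 ms
Total one-way latency = 35.2801 ms


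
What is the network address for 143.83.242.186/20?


IP:   10001111.01010011.11110010.10111010
Mask: 11111111.11111111.11110000.00000000
AND operation:
Net:  10001111.01010011.11110000.00000000
Network: 143.83.240.0/20


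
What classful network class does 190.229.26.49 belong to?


First octet: 190
Binary: 10111110
10xxxxxx -> Class B (128-191)
Class B, default mask 255.255.0.0 (/16)


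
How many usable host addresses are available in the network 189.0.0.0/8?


Host bits = 32 - 8 = 24
Total addresses = 2^24 = 16777216
Usable = total - 2 (network and broadcast)
Usable hosts: 16777214


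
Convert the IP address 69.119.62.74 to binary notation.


69 = 01000101
119 = 01110111
62 = 00111110
74 = 01001010
Binary: 01000101.01110111.00111110.01001010


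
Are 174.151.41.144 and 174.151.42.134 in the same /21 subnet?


Mask: 255.255.248.0
174.151.41.144 AND mask = 174.151.40.0
174.151.42.134 AND mask = 174.151.40.0
Yes, same subnet (174.151.40.0)


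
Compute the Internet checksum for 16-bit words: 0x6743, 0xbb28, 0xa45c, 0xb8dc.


Sum all words (with carry folding):
+ 0x6743 = 0x6743
+ 0xbb28 = 0x226c
+ 0xa45c = 0xc6c8
+ 0xb8dc = 0x7fa5
One's complement: ~0x7fa5
Checksum = 0x805a


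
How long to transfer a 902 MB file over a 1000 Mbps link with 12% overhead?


Effective throughput = 1000 * (1 - 12/100) = 880 Mbps
File size in Mb = 902 * 8 = 7216 Mb
Time = 7216 / 880
Time = 8.2 seconds


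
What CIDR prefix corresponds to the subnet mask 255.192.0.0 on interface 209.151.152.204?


Binary: 11111111.11000000.00000000.00000000
Count leading 1s
Prefix: /10


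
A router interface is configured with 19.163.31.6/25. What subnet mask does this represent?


/25 means 25 network bits, 7 host bits
Binary: 11111111111111111111111110000000
Mask: 255.255.255.128


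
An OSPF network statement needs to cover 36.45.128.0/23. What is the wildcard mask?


Subnet mask: 255.255.254.0
Wildcard = 255.255.255.255 - subnet mask
255 - 255 = 0
255 - 255 = 0
255 - 254 = 1
255 - 0 = 255
Wildcard: 0.0.1.255
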